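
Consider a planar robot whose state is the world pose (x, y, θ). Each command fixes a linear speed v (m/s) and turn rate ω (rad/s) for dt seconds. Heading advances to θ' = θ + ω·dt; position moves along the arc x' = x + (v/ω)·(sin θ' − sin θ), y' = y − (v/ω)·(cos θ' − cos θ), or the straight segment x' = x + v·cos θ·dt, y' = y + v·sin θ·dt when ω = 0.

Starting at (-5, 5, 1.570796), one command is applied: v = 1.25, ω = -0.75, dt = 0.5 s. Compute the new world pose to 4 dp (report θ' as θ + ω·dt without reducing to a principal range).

(-4.8842, 5.6105, 1.1958)

θ' = 1.5708 + -0.75·0.5 = 1.1958
R = v/ω = 1.25/-0.75 = -1.6667
x' = -5 + -1.6667·(sin 1.1958 − sin 1.5708) = -4.8842
y' = 5 − -1.6667·(cos 1.1958 − cos 1.5708) = 5.6105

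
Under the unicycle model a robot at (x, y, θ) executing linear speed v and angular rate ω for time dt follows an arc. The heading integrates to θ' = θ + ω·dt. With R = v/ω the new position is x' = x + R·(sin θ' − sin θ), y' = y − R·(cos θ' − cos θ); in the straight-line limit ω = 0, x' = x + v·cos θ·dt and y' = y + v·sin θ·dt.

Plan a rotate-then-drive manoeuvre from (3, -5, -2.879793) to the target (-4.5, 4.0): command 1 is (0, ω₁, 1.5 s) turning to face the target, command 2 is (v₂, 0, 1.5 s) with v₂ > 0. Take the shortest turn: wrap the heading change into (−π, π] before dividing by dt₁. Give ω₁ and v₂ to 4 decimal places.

heading to target = atan2(4−-5, -4.5−3) = 2.2655
Δθ = wrap(2.2655 − -2.8798) = -1.1379; ω₁ = Δθ/dt₁ = -0.7586
distance = √((-4.5−3)² + (4−-5)²) = 11.7154; v₂ = distance/dt₂ = 7.8102

ω₁ = -0.7586, v₂ = 7.8102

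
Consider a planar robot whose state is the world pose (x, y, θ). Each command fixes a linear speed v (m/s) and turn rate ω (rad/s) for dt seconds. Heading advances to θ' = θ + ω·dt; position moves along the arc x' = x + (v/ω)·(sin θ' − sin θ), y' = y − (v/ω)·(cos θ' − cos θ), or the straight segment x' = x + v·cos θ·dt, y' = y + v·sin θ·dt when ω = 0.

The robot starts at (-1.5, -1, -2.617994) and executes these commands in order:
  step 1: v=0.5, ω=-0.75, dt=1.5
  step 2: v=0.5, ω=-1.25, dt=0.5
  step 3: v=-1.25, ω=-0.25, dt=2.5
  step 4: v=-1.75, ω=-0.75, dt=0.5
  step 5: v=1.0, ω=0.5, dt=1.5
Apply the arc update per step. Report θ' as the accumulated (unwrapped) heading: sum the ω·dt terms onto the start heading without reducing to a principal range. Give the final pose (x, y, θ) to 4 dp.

step 1: θ'=-3.7430 (R=-0.6667) → pose (-2.2105, -0.9723, -3.7430)
step 2: θ'=-4.3680 (R=-0.4000) → pose (-2.3607, -0.7776, -4.3680)
step 3: θ'=-4.9930 (R=5.0000) → pose (-2.2627, -3.8504, -4.9930)
step 4: θ'=-5.3680 (R=2.3333) → pose (-2.6552, -4.6267, -5.3680)
step 5: θ'=-4.6180 (R=2.0000) → pose (-2.2494, -3.2189, -4.6180)

(-2.2494, -3.2189, -4.6180)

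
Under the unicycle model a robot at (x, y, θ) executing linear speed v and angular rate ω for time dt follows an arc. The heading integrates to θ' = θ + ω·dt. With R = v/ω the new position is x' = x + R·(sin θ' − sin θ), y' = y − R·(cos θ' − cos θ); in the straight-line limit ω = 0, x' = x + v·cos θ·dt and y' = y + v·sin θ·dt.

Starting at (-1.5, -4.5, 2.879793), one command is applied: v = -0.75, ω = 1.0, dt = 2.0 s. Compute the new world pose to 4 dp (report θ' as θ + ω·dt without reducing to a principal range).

θ' = 2.8798 + 1.0·2.0 = 4.8798
R = v/ω = -0.75/1.0 = -0.7500
x' = -1.5 + -0.7500·(sin 4.8798 − sin 2.8798) = -0.5664
y' = -4.5 − -0.7500·(cos 4.8798 − cos 2.8798) = -3.6506

(-0.5664, -3.6506, 4.8798)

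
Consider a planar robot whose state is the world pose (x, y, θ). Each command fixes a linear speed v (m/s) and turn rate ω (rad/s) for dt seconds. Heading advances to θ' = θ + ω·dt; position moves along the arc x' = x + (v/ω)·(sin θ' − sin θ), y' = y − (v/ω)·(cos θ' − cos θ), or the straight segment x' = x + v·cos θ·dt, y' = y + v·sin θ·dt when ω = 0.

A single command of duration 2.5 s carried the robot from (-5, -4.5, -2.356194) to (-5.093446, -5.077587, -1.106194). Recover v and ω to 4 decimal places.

Δθ = -1.106194 − -2.356194 = 1.250000
ω = Δθ/dt = 1.250000/2.5 = 0.5000
R = −Δy/(cos θ' − cos θ) = 0.5000
v = R·ω = 0.5000·0.5000 = 0.2500

v = 0.2500, ω = 0.5000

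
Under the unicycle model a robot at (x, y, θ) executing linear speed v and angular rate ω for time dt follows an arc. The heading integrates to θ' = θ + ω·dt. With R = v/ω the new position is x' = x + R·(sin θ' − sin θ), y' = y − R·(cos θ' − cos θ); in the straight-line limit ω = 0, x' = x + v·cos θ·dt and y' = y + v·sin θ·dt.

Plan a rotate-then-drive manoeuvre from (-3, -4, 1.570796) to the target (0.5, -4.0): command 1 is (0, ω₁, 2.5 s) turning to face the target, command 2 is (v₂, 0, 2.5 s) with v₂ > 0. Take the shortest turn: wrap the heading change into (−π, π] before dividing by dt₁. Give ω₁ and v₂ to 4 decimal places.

ω₁ = -0.6283, v₂ = 1.4000

heading to target = atan2(-4−-4, 0.5−-3) = 0.0000
Δθ = wrap(0.0000 − 1.5708) = -1.5708; ω₁ = Δθ/dt₁ = -0.6283
distance = √((0.5−-3)² + (-4−-4)²) = 3.5000; v₂ = distance/dt₂ = 1.4000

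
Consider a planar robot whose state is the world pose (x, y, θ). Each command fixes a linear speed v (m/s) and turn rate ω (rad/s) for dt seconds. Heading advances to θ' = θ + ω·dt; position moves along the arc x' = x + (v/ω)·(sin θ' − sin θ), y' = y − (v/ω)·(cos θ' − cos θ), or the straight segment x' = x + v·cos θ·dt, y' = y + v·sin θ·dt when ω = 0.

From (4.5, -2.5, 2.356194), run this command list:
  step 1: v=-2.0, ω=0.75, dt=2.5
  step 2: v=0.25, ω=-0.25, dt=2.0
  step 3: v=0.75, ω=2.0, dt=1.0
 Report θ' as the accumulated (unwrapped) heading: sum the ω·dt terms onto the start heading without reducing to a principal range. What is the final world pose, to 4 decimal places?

step 1: θ'=4.2312 (R=-2.6667) → pose (8.7495, -1.8486, 4.2312)
step 2: θ'=3.7312 (R=-1.0000) → pose (8.4191, -2.2169, 3.7312)
step 3: θ'=5.7312 (R=0.3750) → pose (8.4309, -2.8479, 5.7312)

(8.4309, -2.8479, 5.7312)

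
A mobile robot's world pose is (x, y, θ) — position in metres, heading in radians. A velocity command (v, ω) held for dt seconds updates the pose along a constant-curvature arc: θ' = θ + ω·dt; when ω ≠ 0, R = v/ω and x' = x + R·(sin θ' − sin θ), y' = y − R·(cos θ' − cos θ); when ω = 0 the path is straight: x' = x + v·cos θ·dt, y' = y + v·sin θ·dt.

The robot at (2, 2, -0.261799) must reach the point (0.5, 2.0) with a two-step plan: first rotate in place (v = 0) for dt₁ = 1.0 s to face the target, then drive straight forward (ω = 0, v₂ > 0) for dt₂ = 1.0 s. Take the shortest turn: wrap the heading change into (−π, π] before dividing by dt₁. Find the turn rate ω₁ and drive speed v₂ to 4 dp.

ω₁ = -2.8798, v₂ = 1.5000

heading to target = atan2(2−2, 0.5−2) = 3.1416
Δθ = wrap(3.1416 − -0.2618) = -2.8798; ω₁ = Δθ/dt₁ = -2.8798
distance = √((0.5−2)² + (2−2)²) = 1.5000; v₂ = distance/dt₂ = 1.5000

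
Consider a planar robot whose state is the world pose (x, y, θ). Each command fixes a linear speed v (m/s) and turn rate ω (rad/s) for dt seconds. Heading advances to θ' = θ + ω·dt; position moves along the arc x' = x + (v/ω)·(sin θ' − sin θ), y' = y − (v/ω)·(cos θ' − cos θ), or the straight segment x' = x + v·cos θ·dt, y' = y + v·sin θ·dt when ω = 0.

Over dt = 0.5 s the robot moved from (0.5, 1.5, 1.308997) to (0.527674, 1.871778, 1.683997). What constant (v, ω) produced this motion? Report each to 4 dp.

Δθ = 1.683997 − 1.308997 = 0.375000
ω = Δθ/dt = 0.375000/0.5 = 0.7500
R = −Δy/(cos θ' − cos θ) = 1.0000
v = R·ω = 1.0000·0.7500 = 0.7500

v = 0.7500, ω = 0.7500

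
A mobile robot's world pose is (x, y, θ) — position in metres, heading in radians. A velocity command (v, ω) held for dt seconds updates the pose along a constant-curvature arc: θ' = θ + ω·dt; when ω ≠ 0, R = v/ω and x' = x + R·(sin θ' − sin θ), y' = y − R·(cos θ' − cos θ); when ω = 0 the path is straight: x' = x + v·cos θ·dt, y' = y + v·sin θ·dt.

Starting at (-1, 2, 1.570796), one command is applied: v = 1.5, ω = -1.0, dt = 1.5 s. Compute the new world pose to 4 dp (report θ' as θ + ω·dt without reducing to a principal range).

θ' = 1.5708 + -1.0·1.5 = 0.0708
R = v/ω = 1.5/-1.0 = -1.5000
x' = -1 + -1.5000·(sin 0.0708 − sin 1.5708) = 0.3939
y' = 2 − -1.5000·(cos 0.0708 − cos 1.5708) = 3.4962

(0.3939, 3.4962, 0.0708)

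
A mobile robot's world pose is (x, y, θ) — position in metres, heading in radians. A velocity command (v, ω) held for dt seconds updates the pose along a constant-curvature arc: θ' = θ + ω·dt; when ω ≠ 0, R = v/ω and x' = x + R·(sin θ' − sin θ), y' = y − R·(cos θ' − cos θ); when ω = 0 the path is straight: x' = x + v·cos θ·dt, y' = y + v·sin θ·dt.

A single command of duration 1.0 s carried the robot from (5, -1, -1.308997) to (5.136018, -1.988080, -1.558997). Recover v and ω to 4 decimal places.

v = 1.0000, ω = -0.2500

Δθ = -1.558997 − -1.308997 = -0.250000
ω = Δθ/dt = -0.250000/1.0 = -0.2500
R = −Δy/(cos θ' − cos θ) = -4.0000
v = R·ω = -4.0000·-0.2500 = 1.0000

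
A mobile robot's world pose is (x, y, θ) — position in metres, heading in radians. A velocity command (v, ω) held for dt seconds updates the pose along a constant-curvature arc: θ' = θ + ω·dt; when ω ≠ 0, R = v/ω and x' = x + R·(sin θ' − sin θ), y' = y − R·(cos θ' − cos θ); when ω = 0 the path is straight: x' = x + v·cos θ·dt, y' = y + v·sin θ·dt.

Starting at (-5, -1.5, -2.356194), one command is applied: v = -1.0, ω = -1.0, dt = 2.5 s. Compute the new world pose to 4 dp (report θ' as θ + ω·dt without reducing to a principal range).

(-3.3032, -2.3504, -4.8562)

θ' = -2.3562 + -1.0·2.5 = -4.8562
R = v/ω = -1.0/-1.0 = 1.0000
x' = -5 + 1.0000·(sin -4.8562 − sin -2.3562) = -3.3032
y' = -1.5 − 1.0000·(cos -4.8562 − cos -2.3562) = -2.3504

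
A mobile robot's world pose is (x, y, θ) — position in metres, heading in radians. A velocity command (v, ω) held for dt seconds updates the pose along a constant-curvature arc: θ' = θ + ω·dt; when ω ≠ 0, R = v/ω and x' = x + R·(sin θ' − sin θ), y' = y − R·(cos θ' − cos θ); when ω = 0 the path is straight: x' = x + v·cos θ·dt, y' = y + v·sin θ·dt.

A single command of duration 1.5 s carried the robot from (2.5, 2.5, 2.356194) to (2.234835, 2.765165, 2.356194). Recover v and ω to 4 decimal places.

v = 0.2500, ω = 0.0000

Δθ = 2.356194 − 2.356194 = 0.000000
ω = Δθ/dt = 0.000000/1.5 = 0.0000
ω = 0 → v = (Δx·cos θ + Δy·sin θ)/dt = 0.2500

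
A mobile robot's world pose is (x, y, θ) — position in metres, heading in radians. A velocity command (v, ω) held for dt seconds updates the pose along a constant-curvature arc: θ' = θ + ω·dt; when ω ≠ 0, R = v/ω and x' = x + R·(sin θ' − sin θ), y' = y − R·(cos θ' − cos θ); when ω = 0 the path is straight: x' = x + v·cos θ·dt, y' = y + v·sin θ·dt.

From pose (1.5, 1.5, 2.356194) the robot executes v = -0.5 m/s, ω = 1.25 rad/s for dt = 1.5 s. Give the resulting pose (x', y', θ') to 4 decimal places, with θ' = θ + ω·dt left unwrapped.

(2.1374, 1.5977, 4.2312)

θ' = 2.3562 + 1.25·1.5 = 4.2312
R = v/ω = -0.5/1.25 = -0.4000
x' = 1.5 + -0.4000·(sin 4.2312 − sin 2.3562) = 2.1374
y' = 1.5 − -0.4000·(cos 4.2312 − cos 2.3562) = 1.5977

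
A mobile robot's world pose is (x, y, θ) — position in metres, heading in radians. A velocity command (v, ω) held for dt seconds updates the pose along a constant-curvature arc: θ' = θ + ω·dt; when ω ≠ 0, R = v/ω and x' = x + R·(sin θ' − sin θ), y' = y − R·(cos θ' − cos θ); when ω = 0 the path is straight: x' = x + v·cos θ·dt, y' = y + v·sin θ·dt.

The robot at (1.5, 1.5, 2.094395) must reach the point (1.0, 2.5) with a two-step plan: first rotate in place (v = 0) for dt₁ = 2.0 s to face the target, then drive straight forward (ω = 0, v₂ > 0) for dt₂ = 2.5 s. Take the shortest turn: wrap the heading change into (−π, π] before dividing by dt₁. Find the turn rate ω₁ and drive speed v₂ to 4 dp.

heading to target = atan2(2.5−1.5, 1−1.5) = 2.0344
Δθ = wrap(2.0344 − 2.0944) = -0.0600; ω₁ = Δθ/dt₁ = -0.0300
distance = √((1−1.5)² + (2.5−1.5)²) = 1.1180; v₂ = distance/dt₂ = 0.4472

ω₁ = -0.0300, v₂ = 0.4472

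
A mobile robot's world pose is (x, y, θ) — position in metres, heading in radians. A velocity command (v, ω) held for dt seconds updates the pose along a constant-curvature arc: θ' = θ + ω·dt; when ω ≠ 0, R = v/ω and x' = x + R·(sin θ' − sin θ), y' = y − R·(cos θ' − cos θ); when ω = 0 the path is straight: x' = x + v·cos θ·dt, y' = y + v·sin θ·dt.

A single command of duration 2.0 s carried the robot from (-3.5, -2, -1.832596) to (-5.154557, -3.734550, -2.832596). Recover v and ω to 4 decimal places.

Δθ = -2.832596 − -1.832596 = -1.000000
ω = Δθ/dt = -1.000000/2.0 = -0.5000
R = −Δy/(cos θ' − cos θ) = -2.5000
v = R·ω = -2.5000·-0.5000 = 1.2500

v = 1.2500, ω = -0.5000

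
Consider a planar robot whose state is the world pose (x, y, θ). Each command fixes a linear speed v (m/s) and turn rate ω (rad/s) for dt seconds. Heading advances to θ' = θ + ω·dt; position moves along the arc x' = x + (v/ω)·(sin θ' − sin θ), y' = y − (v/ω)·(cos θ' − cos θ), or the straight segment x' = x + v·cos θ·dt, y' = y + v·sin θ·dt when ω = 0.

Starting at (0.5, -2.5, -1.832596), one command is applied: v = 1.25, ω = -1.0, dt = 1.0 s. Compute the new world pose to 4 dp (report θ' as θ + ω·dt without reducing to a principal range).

(-0.3273, -3.3673, -2.8326)

θ' = -1.8326 + -1.0·1.0 = -2.8326
R = v/ω = 1.25/-1.0 = -1.2500
x' = 0.5 + -1.2500·(sin -2.8326 − sin -1.8326) = -0.3273
y' = -2.5 − -1.2500·(cos -2.8326 − cos -1.8326) = -3.3673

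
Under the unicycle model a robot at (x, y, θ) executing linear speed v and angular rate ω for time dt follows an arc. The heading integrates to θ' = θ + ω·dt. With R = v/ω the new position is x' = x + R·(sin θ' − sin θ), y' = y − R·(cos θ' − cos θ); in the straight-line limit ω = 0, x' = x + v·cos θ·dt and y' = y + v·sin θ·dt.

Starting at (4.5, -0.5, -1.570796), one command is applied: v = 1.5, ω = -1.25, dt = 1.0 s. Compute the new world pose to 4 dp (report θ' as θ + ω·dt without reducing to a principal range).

θ' = -1.5708 + -1.25·1.0 = -2.8208
R = v/ω = 1.5/-1.25 = -1.2000
x' = 4.5 + -1.2000·(sin -2.8208 − sin -1.5708) = 3.6784
y' = -0.5 − -1.2000·(cos -2.8208 − cos -1.5708) = -1.6388

(3.6784, -1.6388, -2.8208)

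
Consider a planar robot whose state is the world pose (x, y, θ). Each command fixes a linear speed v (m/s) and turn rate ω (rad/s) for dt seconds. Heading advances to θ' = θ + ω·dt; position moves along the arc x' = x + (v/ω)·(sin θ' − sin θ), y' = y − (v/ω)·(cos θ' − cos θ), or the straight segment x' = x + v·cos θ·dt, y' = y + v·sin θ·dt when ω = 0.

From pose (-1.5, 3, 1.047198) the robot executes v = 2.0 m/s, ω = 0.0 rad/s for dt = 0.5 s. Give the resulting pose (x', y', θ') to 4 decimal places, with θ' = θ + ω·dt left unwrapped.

(-1.0000, 3.8660, 1.0472)

θ' = 1.0472 + 0.0·0.5 = 1.0472
ω = 0 → straight: x' = -1.5 + 2.0·cos(1.0472)·0.5 = -1.0000
y' = 3 + 2.0·sin(1.0472)·0.5 = 3.8660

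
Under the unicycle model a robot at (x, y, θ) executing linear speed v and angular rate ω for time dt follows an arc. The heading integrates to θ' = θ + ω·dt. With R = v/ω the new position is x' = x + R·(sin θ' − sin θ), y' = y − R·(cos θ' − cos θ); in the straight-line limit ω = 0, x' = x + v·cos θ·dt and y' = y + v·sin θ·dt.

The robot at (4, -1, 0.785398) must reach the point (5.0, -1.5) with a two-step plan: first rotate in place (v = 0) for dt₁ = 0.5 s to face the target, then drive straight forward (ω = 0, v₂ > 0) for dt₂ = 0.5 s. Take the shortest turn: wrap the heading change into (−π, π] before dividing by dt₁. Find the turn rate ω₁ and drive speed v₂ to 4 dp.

ω₁ = -2.4981, v₂ = 2.2361

heading to target = atan2(-1.5−-1, 5−4) = -0.4636
Δθ = wrap(-0.4636 − 0.7854) = -1.2490; ω₁ = Δθ/dt₁ = -2.4981
distance = √((5−4)² + (-1.5−-1)²) = 1.1180; v₂ = distance/dt₂ = 2.2361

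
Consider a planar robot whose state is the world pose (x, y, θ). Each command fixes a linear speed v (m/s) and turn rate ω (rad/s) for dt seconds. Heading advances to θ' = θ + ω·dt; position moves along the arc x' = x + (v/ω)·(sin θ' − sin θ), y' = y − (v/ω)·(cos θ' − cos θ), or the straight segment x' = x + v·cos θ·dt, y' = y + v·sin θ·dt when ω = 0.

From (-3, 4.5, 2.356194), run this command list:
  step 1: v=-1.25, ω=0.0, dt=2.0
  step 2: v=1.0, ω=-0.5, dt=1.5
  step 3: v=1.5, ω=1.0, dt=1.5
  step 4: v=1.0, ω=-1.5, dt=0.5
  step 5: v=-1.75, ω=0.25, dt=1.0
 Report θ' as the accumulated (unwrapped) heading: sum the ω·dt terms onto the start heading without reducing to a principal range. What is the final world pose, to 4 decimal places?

step 1: θ'=2.3562 (straight) → pose (-1.2322, 2.7322, 2.3562)
step 2: θ'=1.6062 (R=-2.0000) → pose (-1.8168, 4.0757, 1.6062)
step 3: θ'=3.1062 (R=1.5000) → pose (-3.2627, 5.5216, 3.1062)
step 4: θ'=2.3562 (R=-0.6667) → pose (-3.7106, 5.7165, 2.3562)
step 5: θ'=2.6062 (R=-7.0000) → pose (-2.3321, 4.6458, 2.6062)

(-2.3321, 4.6458, 2.6062)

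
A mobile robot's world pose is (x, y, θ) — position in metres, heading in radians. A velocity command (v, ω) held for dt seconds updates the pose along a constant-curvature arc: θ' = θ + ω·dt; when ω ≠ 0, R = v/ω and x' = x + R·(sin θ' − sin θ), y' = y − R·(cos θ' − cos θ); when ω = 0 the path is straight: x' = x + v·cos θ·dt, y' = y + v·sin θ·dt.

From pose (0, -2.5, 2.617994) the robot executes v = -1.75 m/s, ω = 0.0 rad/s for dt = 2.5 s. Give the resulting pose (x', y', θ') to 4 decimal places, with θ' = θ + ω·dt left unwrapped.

(3.7889, -4.6875, 2.6180)

θ' = 2.6180 + 0.0·2.5 = 2.6180
ω = 0 → straight: x' = 0 + -1.75·cos(2.6180)·2.5 = 3.7889
y' = -2.5 + -1.75·sin(2.6180)·2.5 = -4.6875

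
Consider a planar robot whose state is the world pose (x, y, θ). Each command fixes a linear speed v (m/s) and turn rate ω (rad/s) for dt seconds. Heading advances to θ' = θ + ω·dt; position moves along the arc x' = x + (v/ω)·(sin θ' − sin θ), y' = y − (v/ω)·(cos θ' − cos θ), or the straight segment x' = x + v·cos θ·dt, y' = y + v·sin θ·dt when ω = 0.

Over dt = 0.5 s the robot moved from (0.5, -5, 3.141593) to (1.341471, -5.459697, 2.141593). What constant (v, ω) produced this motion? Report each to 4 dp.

v = -2.0000, ω = -2.0000

Δθ = 2.141593 − 3.141593 = -1.000000
ω = Δθ/dt = -1.000000/0.5 = -2.0000
R = Δx/(sin θ' − sin θ) = 1.0000
v = R·ω = 1.0000·-2.0000 = -2.0000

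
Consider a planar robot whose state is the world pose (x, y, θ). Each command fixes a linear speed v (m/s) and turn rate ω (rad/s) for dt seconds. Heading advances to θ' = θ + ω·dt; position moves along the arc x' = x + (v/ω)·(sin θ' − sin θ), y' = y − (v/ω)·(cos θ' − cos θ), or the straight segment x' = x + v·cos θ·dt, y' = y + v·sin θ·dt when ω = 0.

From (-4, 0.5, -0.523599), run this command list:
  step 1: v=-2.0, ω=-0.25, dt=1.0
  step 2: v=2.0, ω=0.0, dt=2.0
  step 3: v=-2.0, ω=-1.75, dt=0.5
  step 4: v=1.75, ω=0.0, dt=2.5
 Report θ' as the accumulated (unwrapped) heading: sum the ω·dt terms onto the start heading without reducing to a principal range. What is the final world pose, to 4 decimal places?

step 1: θ'=-0.7736 (R=8.0000) → pose (-5.5897, 1.7050, -0.7736)
step 2: θ'=-0.7736 (straight) → pose (-2.7281, -1.0899, -0.7736)
step 3: θ'=-1.6486 (R=1.1429) → pose (-3.0690, -0.1834, -1.6486)
step 4: θ'=-1.6486 (straight) → pose (-3.4090, -4.5452, -1.6486)

(-3.4090, -4.5452, -1.6486)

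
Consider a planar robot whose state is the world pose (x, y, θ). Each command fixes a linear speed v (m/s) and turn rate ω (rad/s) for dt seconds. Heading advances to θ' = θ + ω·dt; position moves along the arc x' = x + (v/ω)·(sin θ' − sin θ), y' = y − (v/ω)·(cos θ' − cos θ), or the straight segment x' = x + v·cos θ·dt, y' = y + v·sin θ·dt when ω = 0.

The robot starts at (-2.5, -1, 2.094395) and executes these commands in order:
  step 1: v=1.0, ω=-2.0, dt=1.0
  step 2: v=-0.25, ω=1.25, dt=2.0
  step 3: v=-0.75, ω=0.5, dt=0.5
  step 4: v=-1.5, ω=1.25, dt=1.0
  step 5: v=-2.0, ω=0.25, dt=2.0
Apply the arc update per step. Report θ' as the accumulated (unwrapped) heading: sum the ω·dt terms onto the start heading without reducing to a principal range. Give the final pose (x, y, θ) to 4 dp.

(0.8954, 3.3702, 4.5944)

step 1: θ'=0.0944 (R=-0.5000) → pose (-2.1141, -0.2522, 0.0944)
step 2: θ'=2.5944 (R=-0.2000) → pose (-2.1993, -0.6221, 2.5944)
step 3: θ'=2.8444 (R=-1.5000) → pose (-1.8581, -0.7754, 2.8444)
step 4: θ'=4.0944 (R=-1.2000) → pose (-0.5287, -0.3233, 4.0944)
step 5: θ'=4.5944 (R=-8.0000) → pose (0.8954, 3.3702, 4.5944)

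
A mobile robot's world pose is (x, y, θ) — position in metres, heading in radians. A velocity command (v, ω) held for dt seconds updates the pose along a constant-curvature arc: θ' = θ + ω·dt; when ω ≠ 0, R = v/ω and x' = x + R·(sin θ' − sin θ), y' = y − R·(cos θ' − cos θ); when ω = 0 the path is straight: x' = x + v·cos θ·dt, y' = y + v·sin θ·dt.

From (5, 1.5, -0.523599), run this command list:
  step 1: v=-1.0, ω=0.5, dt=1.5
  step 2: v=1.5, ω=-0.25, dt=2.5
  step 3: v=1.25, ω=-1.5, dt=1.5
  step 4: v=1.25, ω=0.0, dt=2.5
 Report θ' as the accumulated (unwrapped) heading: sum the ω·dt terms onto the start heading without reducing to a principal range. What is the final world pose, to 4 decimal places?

step 1: θ'=0.2264 (R=-2.0000) → pose (3.5511, 1.7169, 0.2264)
step 2: θ'=-0.3986 (R=-6.0000) → pose (7.2267, 1.3997, -0.3986)
step 3: θ'=-2.6486 (R=-0.8333) → pose (7.2976, -0.1024, -2.6486)
step 4: θ'=-2.6486 (straight) → pose (4.5447, -1.5814, -2.6486)

(4.5447, -1.5814, -2.6486)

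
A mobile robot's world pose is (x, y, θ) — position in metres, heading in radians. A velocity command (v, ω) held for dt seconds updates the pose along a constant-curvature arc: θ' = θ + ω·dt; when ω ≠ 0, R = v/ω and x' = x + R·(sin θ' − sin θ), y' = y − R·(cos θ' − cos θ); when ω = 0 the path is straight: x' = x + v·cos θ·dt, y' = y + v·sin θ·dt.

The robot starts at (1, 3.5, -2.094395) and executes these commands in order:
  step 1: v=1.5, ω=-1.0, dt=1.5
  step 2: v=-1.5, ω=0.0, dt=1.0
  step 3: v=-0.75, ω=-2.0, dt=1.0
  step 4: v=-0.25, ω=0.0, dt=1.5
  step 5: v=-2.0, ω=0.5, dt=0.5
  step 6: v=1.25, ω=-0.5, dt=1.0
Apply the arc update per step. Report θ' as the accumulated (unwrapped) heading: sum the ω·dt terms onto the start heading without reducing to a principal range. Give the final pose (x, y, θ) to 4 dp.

(0.4484, 1.4411, -5.8444)

step 1: θ'=-3.5944 (R=-1.5000) → pose (-0.9553, 2.9012, -3.5944)
step 2: θ'=-3.5944 (straight) → pose (0.3936, 2.2449, -3.5944)
step 3: θ'=-5.5944 (R=0.3750) → pose (0.4679, 1.6182, -5.5944)
step 4: θ'=-5.5944 (straight) → pose (0.1784, 1.3799, -5.5944)
step 5: θ'=-5.3444 (R=-4.0000) → pose (-0.5066, 0.6549, -5.3444)
step 6: θ'=-5.8444 (R=-2.5000) → pose (0.4484, 1.4411, -5.8444)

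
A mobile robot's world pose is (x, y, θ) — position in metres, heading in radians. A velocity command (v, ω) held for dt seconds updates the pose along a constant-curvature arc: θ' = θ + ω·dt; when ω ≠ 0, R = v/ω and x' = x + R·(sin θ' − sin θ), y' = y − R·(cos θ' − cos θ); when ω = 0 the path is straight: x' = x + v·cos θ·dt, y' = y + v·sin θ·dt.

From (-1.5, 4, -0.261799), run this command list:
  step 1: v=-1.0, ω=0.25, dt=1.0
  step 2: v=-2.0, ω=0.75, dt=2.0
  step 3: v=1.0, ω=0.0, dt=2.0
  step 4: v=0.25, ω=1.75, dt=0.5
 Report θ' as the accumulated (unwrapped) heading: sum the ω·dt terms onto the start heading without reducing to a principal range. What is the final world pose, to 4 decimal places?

(-5.0542, 3.7962, 2.3632)

step 1: θ'=-0.0118 (R=-4.0000) → pose (-2.4881, 4.1360, -0.0118)
step 2: θ'=1.4882 (R=-2.6667) → pose (-5.1771, 1.6895, 1.4882)
step 3: θ'=1.4882 (straight) → pose (-5.0121, 3.6827, 1.4882)
step 4: θ'=2.3632 (R=0.1429) → pose (-5.0542, 3.7962, 2.3632)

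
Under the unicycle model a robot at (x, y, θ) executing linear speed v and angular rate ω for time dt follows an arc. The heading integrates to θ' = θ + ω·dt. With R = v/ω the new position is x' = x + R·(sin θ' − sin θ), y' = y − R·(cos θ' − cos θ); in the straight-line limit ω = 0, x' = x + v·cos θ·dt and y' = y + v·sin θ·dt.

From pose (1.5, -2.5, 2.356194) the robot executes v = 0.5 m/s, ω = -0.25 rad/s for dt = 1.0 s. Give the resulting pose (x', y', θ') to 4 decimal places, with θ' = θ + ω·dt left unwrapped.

θ' = 2.3562 + -0.25·1.0 = 2.1062
R = v/ω = 0.5/-0.25 = -2.0000
x' = 1.5 + -2.0000·(sin 2.1062 − sin 2.3562) = 1.1941
y' = -2.5 − -2.0000·(cos 2.1062 − cos 2.3562) = -2.1062

(1.1941, -2.1062, 2.1062)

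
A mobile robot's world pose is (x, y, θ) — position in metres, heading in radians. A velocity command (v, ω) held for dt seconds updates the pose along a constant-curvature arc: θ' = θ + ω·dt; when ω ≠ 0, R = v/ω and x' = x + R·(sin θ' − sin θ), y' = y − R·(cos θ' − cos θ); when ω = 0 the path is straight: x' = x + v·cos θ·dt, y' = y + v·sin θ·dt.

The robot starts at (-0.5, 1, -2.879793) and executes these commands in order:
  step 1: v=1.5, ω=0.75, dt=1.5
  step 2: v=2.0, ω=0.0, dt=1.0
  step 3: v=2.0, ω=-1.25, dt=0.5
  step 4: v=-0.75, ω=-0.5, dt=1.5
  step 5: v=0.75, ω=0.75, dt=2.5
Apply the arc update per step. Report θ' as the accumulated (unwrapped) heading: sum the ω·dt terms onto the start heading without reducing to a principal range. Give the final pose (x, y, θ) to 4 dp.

step 1: θ'=-1.7548 (R=2.0000) → pose (-1.9486, -0.5659, -1.7548)
step 2: θ'=-1.7548 (straight) → pose (-2.3145, -2.5322, -1.7548)
step 3: θ'=-2.3798 (R=-1.6000) → pose (-2.7832, -3.3972, -2.3798)
step 4: θ'=-3.1298 (R=1.5000) → pose (-1.7655, -2.9827, -3.1298)
step 5: θ'=-1.2548 (R=1.0000) → pose (-2.7042, -4.2934, -1.2548)

(-2.7042, -4.2934, -1.2548)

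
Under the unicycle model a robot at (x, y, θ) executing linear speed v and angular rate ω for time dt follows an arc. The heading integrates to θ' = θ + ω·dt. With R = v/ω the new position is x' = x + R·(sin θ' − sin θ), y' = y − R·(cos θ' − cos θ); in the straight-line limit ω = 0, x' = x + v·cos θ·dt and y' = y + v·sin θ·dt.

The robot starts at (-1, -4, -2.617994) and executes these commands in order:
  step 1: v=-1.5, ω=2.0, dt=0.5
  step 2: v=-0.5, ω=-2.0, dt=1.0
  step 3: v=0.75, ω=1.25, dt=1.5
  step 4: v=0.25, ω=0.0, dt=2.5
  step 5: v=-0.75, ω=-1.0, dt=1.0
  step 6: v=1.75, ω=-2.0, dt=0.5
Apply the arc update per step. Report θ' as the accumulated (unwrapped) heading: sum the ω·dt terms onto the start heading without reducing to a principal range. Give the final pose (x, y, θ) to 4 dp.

step 1: θ'=-1.6180 (R=-0.7500) → pose (-0.6258, -3.3859, -1.6180)
step 2: θ'=-3.6180 (R=0.2500) → pose (-0.2615, -3.1755, -3.6180)
step 3: θ'=-1.7430 (R=0.6000) → pose (-1.1277, -3.6059, -1.7430)
step 4: θ'=-1.7430 (straight) → pose (-1.2348, -4.2216, -1.7430)
step 5: θ'=-2.7430 (R=0.7500) → pose (-0.7870, -3.6589, -2.7430)
step 6: θ'=-3.7430 (R=-0.8750) → pose (-1.6217, -3.5740, -3.7430)

(-1.6217, -3.5740, -3.7430)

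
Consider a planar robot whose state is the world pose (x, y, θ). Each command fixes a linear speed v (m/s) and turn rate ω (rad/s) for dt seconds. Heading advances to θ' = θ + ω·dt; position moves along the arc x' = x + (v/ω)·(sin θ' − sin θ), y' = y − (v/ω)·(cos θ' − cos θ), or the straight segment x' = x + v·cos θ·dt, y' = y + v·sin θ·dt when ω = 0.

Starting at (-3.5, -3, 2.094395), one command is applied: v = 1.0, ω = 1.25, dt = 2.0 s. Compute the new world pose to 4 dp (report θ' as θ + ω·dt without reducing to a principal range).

(-4.9873, -3.3058, 4.5944)

θ' = 2.0944 + 1.25·2.0 = 4.5944
R = v/ω = 1.0/1.25 = 0.8000
x' = -3.5 + 0.8000·(sin 4.5944 − sin 2.0944) = -4.9873
y' = -3 − 0.8000·(cos 4.5944 − cos 2.0944) = -3.3058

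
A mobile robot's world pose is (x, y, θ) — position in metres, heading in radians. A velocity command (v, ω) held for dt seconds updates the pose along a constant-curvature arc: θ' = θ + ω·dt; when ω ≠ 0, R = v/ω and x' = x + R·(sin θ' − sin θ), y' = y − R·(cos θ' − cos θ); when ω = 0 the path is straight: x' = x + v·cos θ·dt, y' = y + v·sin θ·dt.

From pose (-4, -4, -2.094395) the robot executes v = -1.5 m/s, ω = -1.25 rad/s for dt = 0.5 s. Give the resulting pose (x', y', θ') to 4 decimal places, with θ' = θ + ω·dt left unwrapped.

θ' = -2.0944 + -1.25·0.5 = -2.7194
R = v/ω = -1.5/-1.25 = 1.2000
x' = -4 + 1.2000·(sin -2.7194 − sin -2.0944) = -3.4525
y' = -4 − 1.2000·(cos -2.7194 − cos -2.0944) = -3.5054

(-3.4525, -3.5054, -2.7194)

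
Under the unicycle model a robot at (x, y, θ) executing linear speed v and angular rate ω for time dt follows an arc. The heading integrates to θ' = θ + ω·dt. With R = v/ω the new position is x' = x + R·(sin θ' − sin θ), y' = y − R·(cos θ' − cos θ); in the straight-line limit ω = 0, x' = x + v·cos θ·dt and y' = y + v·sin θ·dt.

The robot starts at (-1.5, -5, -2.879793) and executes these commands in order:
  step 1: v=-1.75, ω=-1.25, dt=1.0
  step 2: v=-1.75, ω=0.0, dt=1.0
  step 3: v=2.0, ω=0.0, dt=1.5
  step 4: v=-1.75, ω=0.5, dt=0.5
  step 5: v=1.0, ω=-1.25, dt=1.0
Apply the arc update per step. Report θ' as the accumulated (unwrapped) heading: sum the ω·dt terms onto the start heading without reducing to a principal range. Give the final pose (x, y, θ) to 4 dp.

(-0.2820, -4.2854, -5.1298)

step 1: θ'=-4.1298 (R=1.4000) → pose (0.0314, -5.5820, -4.1298)
step 2: θ'=-4.1298 (straight) → pose (0.9942, -7.0433, -4.1298)
step 3: θ'=-4.1298 (straight) → pose (-0.6563, -4.5382, -4.1298)
step 4: θ'=-3.8798 (R=-3.5000) → pose (-0.0891, -5.2014, -3.8798)
step 5: θ'=-5.1298 (R=-0.8000) → pose (-0.2820, -4.2854, -5.1298)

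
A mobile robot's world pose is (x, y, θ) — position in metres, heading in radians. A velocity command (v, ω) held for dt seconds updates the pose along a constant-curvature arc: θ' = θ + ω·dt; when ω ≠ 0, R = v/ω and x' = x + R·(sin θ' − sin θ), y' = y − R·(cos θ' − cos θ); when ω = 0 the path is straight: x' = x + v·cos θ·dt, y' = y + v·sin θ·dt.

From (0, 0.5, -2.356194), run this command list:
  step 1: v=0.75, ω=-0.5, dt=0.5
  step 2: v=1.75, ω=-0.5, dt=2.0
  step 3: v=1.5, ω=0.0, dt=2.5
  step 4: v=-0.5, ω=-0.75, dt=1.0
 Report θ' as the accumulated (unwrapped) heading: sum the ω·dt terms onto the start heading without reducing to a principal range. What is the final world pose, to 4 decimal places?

(-6.6757, 1.4685, -4.3562)

step 1: θ'=-2.6062 (R=-1.5000) → pose (-0.2954, 0.2706, -2.6062)
step 2: θ'=-3.6062 (R=-3.5000) → pose (-3.6493, 0.1518, -3.6062)
step 3: θ'=-3.6062 (straight) → pose (-7.0018, 1.8320, -3.6062)
step 4: θ'=-4.3562 (R=0.6667) → pose (-6.6757, 1.4685, -4.3562)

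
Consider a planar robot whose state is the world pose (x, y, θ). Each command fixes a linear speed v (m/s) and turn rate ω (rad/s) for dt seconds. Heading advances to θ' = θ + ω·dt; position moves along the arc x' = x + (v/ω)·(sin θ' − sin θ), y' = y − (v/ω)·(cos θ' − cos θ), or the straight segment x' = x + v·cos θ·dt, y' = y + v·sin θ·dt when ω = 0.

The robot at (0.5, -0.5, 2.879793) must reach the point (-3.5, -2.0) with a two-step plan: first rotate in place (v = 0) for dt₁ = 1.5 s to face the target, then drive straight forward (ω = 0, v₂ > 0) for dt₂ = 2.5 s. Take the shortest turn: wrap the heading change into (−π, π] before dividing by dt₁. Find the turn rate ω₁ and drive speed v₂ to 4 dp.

ω₁ = 0.4137, v₂ = 1.7088

heading to target = atan2(-2−-0.5, -3.5−0.5) = -2.7828
Δθ = wrap(-2.7828 − 2.8798) = 0.6206; ω₁ = Δθ/dt₁ = 0.4137
distance = √((-3.5−0.5)² + (-2−-0.5)²) = 4.2720; v₂ = distance/dt₂ = 1.7088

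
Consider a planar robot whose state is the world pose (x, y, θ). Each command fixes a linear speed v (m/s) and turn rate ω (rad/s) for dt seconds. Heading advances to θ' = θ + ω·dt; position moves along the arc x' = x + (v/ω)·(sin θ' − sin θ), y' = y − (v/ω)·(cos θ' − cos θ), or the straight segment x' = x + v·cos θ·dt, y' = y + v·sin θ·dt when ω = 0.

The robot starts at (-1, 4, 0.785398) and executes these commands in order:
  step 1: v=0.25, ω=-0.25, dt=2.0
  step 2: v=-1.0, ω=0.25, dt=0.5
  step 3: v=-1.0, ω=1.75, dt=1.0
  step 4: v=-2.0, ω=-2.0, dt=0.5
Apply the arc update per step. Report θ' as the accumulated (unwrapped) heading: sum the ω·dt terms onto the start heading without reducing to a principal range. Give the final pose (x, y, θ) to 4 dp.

(-1.2053, 2.2854, 1.1604)

step 1: θ'=0.2854 (R=-1.0000) → pose (-0.5744, 4.2524, 0.2854)
step 2: θ'=0.4104 (R=-4.0000) → pose (-1.0442, 4.0821, 0.4104)
step 3: θ'=2.1604 (R=-0.5714) → pose (-1.2911, 3.2404, 2.1604)
step 4: θ'=1.1604 (R=1.0000) → pose (-1.2053, 2.2854, 1.1604)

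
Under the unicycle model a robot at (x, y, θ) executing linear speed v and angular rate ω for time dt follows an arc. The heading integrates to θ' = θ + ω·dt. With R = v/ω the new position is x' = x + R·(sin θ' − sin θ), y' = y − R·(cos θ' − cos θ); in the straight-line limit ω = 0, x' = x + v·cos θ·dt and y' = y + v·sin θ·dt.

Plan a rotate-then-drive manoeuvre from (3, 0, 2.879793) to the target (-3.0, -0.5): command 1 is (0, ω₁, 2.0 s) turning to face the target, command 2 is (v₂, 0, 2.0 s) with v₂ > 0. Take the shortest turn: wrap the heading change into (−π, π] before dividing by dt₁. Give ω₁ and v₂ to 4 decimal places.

ω₁ = 0.1725, v₂ = 3.0104

heading to target = atan2(-0.5−0, -3−3) = -3.0585
Δθ = wrap(-3.0585 − 2.8798) = 0.3449; ω₁ = Δθ/dt₁ = 0.1725
distance = √((-3−3)² + (-0.5−0)²) = 6.0208; v₂ = distance/dt₂ = 3.0104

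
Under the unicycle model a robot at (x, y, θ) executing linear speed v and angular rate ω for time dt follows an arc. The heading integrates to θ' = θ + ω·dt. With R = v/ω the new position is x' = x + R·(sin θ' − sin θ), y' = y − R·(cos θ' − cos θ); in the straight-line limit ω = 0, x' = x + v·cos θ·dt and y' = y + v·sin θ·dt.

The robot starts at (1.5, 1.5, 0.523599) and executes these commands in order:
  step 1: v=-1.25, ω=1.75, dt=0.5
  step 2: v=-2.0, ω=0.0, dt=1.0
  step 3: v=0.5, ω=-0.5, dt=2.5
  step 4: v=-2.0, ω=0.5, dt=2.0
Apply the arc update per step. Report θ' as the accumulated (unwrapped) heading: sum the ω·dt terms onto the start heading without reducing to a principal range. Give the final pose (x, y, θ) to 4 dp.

step 1: θ'=1.3986 (R=-0.7143) → pose (1.1534, 1.0038, 1.3986)
step 2: θ'=1.3986 (straight) → pose (0.8107, -0.9666, 1.3986)
step 3: θ'=0.1486 (R=-1.0000) → pose (1.6479, -0.1490, 0.1486)
step 4: θ'=1.1486 (R=-4.0000) → pose (-1.4087, -2.4658, 1.1486)

(-1.4087, -2.4658, 1.1486)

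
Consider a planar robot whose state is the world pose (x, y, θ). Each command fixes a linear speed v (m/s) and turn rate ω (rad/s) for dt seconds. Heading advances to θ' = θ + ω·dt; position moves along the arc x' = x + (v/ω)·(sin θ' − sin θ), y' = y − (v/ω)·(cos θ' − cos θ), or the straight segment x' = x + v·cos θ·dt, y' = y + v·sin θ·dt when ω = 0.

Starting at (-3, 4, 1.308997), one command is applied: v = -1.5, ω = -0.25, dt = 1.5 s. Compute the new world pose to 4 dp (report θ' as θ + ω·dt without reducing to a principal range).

(-3.9715, 1.9852, 0.9340)

θ' = 1.3090 + -0.25·1.5 = 0.9340
R = v/ω = -1.5/-0.25 = 6.0000
x' = -3 + 6.0000·(sin 0.9340 − sin 1.3090) = -3.9715
y' = 4 − 6.0000·(cos 0.9340 − cos 1.3090) = 1.9852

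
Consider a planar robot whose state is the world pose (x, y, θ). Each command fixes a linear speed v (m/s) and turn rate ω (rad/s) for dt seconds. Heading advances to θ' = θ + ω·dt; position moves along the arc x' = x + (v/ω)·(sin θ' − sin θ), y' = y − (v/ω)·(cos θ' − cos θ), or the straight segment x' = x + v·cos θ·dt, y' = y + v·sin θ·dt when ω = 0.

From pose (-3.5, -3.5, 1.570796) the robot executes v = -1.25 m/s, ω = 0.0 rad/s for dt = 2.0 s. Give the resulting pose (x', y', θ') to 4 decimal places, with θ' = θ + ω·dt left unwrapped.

θ' = 1.5708 + 0.0·2.0 = 1.5708
ω = 0 → straight: x' = -3.5 + -1.25·cos(1.5708)·2.0 = -3.5000
y' = -3.5 + -1.25·sin(1.5708)·2.0 = -6.0000

(-3.5000, -6.0000, 1.5708)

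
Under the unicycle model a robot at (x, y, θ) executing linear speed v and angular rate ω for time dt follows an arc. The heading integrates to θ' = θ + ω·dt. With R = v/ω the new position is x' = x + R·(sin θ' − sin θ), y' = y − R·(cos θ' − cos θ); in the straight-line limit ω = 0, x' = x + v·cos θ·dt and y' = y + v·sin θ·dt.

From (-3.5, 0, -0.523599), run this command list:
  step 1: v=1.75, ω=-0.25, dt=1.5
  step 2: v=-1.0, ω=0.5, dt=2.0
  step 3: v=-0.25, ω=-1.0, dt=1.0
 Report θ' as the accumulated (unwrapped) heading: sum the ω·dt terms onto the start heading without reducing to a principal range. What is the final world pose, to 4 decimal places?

(-3.5111, -0.8659, -0.8986)

step 1: θ'=-0.8986 (R=-7.0000) → pose (-1.5228, -1.7032, -0.8986)
step 2: θ'=0.1014 (R=-2.0000) → pose (-3.2902, -0.9589, 0.1014)
step 3: θ'=-0.8986 (R=0.2500) → pose (-3.5111, -0.8659, -0.8986)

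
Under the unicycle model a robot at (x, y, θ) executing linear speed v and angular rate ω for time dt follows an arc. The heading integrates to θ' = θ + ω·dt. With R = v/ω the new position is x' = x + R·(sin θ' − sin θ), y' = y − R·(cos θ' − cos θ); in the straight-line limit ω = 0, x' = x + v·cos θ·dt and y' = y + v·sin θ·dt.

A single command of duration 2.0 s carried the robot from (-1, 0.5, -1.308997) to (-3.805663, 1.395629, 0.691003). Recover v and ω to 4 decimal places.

v = -1.7500, ω = 1.0000

Δθ = 0.691003 − -1.308997 = 2.000000
ω = Δθ/dt = 2.000000/2.0 = 1.0000
R = Δx/(sin θ' − sin θ) = -1.7500
v = R·ω = -1.7500·1.0000 = -1.7500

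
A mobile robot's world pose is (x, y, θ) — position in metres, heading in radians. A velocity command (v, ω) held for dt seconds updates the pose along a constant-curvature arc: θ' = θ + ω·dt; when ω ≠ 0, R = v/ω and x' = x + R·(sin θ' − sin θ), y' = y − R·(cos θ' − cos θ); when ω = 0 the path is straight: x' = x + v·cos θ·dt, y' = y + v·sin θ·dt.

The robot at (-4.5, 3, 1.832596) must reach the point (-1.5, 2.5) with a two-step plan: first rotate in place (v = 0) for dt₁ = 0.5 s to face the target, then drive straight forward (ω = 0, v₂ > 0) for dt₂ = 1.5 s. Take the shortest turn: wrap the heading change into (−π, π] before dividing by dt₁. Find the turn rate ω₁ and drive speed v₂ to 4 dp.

ω₁ = -3.9955, v₂ = 2.0276

heading to target = atan2(2.5−3, -1.5−-4.5) = -0.1651
Δθ = wrap(-0.1651 − 1.8326) = -1.9977; ω₁ = Δθ/dt₁ = -3.9955
distance = √((-1.5−-4.5)² + (2.5−3)²) = 3.0414; v₂ = distance/dt₂ = 2.0276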